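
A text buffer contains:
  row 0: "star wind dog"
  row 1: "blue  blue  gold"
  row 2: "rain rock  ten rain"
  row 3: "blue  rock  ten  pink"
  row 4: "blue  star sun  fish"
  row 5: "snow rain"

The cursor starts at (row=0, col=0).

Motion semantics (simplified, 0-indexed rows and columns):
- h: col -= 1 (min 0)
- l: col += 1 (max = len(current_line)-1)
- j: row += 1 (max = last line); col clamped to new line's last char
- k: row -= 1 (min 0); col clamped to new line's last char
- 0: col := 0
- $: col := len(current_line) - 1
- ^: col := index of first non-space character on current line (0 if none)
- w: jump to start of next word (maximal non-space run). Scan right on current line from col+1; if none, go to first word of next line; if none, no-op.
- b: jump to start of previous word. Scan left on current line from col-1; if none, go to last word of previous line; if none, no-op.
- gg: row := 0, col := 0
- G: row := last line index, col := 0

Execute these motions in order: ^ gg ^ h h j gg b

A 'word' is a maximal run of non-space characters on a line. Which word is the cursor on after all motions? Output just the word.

Answer: star

Derivation:
After 1 (^): row=0 col=0 char='s'
After 2 (gg): row=0 col=0 char='s'
After 3 (^): row=0 col=0 char='s'
After 4 (h): row=0 col=0 char='s'
After 5 (h): row=0 col=0 char='s'
After 6 (j): row=1 col=0 char='b'
After 7 (gg): row=0 col=0 char='s'
After 8 (b): row=0 col=0 char='s'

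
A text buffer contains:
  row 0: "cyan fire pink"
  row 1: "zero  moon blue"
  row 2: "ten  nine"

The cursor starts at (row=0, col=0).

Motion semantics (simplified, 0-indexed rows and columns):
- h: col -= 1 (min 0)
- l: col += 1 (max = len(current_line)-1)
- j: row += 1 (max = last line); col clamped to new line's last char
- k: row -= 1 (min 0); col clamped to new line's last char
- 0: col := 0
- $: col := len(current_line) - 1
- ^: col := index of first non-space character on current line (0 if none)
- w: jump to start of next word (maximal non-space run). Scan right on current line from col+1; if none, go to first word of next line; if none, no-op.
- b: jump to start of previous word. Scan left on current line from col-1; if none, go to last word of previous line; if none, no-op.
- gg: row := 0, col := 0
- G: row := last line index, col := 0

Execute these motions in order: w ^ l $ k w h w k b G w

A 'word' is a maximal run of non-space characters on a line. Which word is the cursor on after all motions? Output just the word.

After 1 (w): row=0 col=5 char='f'
After 2 (^): row=0 col=0 char='c'
After 3 (l): row=0 col=1 char='y'
After 4 ($): row=0 col=13 char='k'
After 5 (k): row=0 col=13 char='k'
After 6 (w): row=1 col=0 char='z'
After 7 (h): row=1 col=0 char='z'
After 8 (w): row=1 col=6 char='m'
After 9 (k): row=0 col=6 char='i'
After 10 (b): row=0 col=5 char='f'
After 11 (G): row=2 col=0 char='t'
After 12 (w): row=2 col=5 char='n'

Answer: nine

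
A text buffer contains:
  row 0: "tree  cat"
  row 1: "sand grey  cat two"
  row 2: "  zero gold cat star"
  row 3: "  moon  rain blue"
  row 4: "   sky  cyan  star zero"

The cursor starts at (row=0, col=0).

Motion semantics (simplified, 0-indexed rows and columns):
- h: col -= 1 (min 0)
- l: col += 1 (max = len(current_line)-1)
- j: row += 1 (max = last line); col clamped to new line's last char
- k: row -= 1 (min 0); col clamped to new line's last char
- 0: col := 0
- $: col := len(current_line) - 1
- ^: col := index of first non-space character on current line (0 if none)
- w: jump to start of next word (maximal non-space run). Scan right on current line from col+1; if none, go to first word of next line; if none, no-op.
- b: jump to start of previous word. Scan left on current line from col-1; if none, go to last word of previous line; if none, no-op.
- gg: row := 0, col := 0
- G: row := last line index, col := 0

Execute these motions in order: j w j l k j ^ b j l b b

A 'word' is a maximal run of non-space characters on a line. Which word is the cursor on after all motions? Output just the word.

After 1 (j): row=1 col=0 char='s'
After 2 (w): row=1 col=5 char='g'
After 3 (j): row=2 col=5 char='o'
After 4 (l): row=2 col=6 char='_'
After 5 (k): row=1 col=6 char='r'
After 6 (j): row=2 col=6 char='_'
After 7 (^): row=2 col=2 char='z'
After 8 (b): row=1 col=15 char='t'
After 9 (j): row=2 col=15 char='_'
After 10 (l): row=2 col=16 char='s'
After 11 (b): row=2 col=12 char='c'
After 12 (b): row=2 col=7 char='g'

Answer: gold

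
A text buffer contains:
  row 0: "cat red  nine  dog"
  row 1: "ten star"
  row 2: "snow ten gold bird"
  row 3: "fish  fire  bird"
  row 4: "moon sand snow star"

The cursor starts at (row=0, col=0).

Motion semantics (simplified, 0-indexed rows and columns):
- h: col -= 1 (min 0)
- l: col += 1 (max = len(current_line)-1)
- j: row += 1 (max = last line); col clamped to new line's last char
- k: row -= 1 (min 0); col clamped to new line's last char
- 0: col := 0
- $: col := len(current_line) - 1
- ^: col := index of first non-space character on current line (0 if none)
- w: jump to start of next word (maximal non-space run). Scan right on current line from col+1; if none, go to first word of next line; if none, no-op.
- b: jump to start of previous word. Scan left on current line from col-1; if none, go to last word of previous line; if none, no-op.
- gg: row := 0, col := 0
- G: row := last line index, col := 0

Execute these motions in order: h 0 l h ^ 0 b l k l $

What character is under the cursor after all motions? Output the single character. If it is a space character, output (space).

Answer: g

Derivation:
After 1 (h): row=0 col=0 char='c'
After 2 (0): row=0 col=0 char='c'
After 3 (l): row=0 col=1 char='a'
After 4 (h): row=0 col=0 char='c'
After 5 (^): row=0 col=0 char='c'
After 6 (0): row=0 col=0 char='c'
After 7 (b): row=0 col=0 char='c'
After 8 (l): row=0 col=1 char='a'
After 9 (k): row=0 col=1 char='a'
After 10 (l): row=0 col=2 char='t'
After 11 ($): row=0 col=17 char='g'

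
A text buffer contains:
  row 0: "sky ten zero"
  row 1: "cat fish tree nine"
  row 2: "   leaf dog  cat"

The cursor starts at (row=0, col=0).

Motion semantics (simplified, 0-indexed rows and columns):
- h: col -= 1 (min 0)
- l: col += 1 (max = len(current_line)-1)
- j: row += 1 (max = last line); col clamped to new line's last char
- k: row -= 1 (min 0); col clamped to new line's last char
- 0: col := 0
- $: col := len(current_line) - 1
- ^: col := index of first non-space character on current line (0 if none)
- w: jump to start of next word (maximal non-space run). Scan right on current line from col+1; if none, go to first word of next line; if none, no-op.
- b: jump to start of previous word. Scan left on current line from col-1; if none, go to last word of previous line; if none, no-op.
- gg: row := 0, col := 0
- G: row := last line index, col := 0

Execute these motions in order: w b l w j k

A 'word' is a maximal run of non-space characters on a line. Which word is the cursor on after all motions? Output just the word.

After 1 (w): row=0 col=4 char='t'
After 2 (b): row=0 col=0 char='s'
After 3 (l): row=0 col=1 char='k'
After 4 (w): row=0 col=4 char='t'
After 5 (j): row=1 col=4 char='f'
After 6 (k): row=0 col=4 char='t'

Answer: ten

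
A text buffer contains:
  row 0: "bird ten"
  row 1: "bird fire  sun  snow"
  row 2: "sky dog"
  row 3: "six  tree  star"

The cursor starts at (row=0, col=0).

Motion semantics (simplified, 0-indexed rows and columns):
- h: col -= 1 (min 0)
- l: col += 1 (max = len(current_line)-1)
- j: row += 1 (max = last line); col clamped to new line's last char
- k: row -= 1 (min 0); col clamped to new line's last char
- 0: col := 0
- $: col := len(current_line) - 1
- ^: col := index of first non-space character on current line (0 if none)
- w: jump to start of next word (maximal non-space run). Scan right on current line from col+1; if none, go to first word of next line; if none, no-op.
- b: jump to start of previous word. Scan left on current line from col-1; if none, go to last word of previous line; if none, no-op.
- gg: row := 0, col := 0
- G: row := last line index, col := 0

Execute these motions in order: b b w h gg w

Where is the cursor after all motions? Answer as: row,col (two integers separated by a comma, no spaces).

After 1 (b): row=0 col=0 char='b'
After 2 (b): row=0 col=0 char='b'
After 3 (w): row=0 col=5 char='t'
After 4 (h): row=0 col=4 char='_'
After 5 (gg): row=0 col=0 char='b'
After 6 (w): row=0 col=5 char='t'

Answer: 0,5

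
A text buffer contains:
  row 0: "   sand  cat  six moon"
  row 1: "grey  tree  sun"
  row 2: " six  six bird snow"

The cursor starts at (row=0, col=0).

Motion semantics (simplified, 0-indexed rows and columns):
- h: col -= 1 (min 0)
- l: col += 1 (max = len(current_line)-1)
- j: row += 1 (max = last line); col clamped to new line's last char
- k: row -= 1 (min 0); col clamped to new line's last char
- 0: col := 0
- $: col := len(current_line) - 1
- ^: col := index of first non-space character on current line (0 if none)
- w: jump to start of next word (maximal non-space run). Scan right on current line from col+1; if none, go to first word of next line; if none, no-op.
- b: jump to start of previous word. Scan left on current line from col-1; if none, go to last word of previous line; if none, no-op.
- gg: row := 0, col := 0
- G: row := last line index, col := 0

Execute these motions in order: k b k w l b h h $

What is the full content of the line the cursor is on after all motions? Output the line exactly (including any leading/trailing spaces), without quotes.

After 1 (k): row=0 col=0 char='_'
After 2 (b): row=0 col=0 char='_'
After 3 (k): row=0 col=0 char='_'
After 4 (w): row=0 col=3 char='s'
After 5 (l): row=0 col=4 char='a'
After 6 (b): row=0 col=3 char='s'
After 7 (h): row=0 col=2 char='_'
After 8 (h): row=0 col=1 char='_'
After 9 ($): row=0 col=21 char='n'

Answer:    sand  cat  six moon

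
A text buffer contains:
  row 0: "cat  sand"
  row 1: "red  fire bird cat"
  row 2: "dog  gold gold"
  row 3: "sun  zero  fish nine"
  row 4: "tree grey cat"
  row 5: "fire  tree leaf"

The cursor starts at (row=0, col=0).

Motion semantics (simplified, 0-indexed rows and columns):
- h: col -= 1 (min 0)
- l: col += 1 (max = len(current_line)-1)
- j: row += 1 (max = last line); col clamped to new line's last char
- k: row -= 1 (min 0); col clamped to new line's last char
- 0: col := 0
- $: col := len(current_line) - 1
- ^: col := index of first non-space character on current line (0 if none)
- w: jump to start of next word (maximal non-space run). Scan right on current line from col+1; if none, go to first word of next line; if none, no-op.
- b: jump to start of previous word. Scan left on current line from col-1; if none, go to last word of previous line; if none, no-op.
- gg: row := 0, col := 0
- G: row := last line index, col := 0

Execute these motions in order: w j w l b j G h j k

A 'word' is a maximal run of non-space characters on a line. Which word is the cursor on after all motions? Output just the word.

Answer: tree

Derivation:
After 1 (w): row=0 col=5 char='s'
After 2 (j): row=1 col=5 char='f'
After 3 (w): row=1 col=10 char='b'
After 4 (l): row=1 col=11 char='i'
After 5 (b): row=1 col=10 char='b'
After 6 (j): row=2 col=10 char='g'
After 7 (G): row=5 col=0 char='f'
After 8 (h): row=5 col=0 char='f'
After 9 (j): row=5 col=0 char='f'
After 10 (k): row=4 col=0 char='t'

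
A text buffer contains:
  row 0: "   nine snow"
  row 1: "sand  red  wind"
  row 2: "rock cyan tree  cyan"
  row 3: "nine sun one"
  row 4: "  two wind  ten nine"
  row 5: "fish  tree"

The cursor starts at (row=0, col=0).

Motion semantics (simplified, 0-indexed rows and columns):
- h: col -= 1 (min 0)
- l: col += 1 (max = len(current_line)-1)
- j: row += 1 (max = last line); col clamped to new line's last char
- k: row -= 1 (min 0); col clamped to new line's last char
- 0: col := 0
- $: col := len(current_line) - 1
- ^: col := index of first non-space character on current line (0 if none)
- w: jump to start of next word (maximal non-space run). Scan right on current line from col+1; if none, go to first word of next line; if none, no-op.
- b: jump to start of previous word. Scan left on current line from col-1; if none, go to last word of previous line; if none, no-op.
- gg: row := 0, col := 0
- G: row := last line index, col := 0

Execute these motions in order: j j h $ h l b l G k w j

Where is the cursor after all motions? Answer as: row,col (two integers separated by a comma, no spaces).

After 1 (j): row=1 col=0 char='s'
After 2 (j): row=2 col=0 char='r'
After 3 (h): row=2 col=0 char='r'
After 4 ($): row=2 col=19 char='n'
After 5 (h): row=2 col=18 char='a'
After 6 (l): row=2 col=19 char='n'
After 7 (b): row=2 col=16 char='c'
After 8 (l): row=2 col=17 char='y'
After 9 (G): row=5 col=0 char='f'
After 10 (k): row=4 col=0 char='_'
After 11 (w): row=4 col=2 char='t'
After 12 (j): row=5 col=2 char='s'

Answer: 5,2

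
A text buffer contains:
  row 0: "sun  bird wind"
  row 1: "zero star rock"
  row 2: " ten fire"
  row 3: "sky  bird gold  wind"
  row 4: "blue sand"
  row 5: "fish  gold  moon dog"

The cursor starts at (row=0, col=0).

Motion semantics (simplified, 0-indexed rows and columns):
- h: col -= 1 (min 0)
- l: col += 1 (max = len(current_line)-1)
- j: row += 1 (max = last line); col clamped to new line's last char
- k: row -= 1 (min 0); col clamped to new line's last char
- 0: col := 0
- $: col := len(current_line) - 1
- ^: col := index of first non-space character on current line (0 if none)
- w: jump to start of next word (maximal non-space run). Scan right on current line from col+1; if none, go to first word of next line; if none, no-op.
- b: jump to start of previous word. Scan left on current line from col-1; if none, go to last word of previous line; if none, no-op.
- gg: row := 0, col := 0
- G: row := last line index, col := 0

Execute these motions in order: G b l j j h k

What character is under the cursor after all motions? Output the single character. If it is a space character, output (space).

Answer: s

Derivation:
After 1 (G): row=5 col=0 char='f'
After 2 (b): row=4 col=5 char='s'
After 3 (l): row=4 col=6 char='a'
After 4 (j): row=5 col=6 char='g'
After 5 (j): row=5 col=6 char='g'
After 6 (h): row=5 col=5 char='_'
After 7 (k): row=4 col=5 char='s'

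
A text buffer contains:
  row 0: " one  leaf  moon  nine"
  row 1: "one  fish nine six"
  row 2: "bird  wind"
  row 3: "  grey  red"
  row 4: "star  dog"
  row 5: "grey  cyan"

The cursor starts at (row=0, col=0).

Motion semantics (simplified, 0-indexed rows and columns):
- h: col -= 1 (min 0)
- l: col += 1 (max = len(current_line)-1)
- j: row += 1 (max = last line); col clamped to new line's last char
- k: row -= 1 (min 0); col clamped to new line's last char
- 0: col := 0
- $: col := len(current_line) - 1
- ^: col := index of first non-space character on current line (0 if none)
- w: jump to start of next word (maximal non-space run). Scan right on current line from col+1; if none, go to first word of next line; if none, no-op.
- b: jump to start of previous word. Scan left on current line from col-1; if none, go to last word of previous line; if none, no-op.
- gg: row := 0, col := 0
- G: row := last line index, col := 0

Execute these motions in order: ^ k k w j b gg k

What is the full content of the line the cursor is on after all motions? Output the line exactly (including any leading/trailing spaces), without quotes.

After 1 (^): row=0 col=1 char='o'
After 2 (k): row=0 col=1 char='o'
After 3 (k): row=0 col=1 char='o'
After 4 (w): row=0 col=6 char='l'
After 5 (j): row=1 col=6 char='i'
After 6 (b): row=1 col=5 char='f'
After 7 (gg): row=0 col=0 char='_'
After 8 (k): row=0 col=0 char='_'

Answer:  one  leaf  moon  nine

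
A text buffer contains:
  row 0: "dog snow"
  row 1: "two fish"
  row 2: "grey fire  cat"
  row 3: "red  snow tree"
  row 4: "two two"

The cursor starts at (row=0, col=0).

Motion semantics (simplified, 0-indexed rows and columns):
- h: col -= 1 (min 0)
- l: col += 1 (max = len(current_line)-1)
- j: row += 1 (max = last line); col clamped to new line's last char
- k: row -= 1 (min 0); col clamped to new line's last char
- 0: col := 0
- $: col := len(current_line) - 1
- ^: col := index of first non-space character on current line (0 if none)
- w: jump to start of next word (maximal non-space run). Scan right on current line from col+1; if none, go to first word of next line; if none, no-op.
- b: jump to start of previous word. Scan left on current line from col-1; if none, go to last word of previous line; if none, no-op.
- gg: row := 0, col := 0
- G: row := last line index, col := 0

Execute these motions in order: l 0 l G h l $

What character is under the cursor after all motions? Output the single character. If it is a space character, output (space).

After 1 (l): row=0 col=1 char='o'
After 2 (0): row=0 col=0 char='d'
After 3 (l): row=0 col=1 char='o'
After 4 (G): row=4 col=0 char='t'
After 5 (h): row=4 col=0 char='t'
After 6 (l): row=4 col=1 char='w'
After 7 ($): row=4 col=6 char='o'

Answer: o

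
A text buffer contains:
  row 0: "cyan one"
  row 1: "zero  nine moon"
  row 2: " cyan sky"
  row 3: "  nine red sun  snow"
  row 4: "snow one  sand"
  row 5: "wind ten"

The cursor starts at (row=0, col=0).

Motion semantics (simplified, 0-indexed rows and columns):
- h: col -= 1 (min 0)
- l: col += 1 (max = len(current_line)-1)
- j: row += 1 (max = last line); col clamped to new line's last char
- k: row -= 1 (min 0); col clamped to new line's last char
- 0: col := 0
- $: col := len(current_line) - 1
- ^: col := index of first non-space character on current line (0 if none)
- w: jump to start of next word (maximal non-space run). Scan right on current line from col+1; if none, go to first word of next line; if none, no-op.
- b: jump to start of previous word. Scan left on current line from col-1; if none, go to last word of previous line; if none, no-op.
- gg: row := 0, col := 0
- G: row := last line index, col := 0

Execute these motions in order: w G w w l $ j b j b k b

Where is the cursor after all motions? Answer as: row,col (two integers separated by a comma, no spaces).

After 1 (w): row=0 col=5 char='o'
After 2 (G): row=5 col=0 char='w'
After 3 (w): row=5 col=5 char='t'
After 4 (w): row=5 col=5 char='t'
After 5 (l): row=5 col=6 char='e'
After 6 ($): row=5 col=7 char='n'
After 7 (j): row=5 col=7 char='n'
After 8 (b): row=5 col=5 char='t'
After 9 (j): row=5 col=5 char='t'
After 10 (b): row=5 col=0 char='w'
After 11 (k): row=4 col=0 char='s'
After 12 (b): row=3 col=16 char='s'

Answer: 3,16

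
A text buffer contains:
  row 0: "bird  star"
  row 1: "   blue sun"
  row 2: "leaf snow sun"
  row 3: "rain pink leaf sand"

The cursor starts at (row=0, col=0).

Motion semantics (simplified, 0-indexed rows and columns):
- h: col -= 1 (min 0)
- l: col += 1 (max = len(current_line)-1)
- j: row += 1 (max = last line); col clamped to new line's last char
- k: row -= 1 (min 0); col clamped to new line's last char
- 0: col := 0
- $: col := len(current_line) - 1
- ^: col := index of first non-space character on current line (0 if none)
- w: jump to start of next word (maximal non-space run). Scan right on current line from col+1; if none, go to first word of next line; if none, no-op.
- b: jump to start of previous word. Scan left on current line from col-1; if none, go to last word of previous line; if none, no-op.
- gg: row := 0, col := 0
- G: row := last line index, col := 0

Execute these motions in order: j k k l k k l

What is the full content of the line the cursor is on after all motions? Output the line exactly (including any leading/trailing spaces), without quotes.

Answer: bird  star

Derivation:
After 1 (j): row=1 col=0 char='_'
After 2 (k): row=0 col=0 char='b'
After 3 (k): row=0 col=0 char='b'
After 4 (l): row=0 col=1 char='i'
After 5 (k): row=0 col=1 char='i'
After 6 (k): row=0 col=1 char='i'
After 7 (l): row=0 col=2 char='r'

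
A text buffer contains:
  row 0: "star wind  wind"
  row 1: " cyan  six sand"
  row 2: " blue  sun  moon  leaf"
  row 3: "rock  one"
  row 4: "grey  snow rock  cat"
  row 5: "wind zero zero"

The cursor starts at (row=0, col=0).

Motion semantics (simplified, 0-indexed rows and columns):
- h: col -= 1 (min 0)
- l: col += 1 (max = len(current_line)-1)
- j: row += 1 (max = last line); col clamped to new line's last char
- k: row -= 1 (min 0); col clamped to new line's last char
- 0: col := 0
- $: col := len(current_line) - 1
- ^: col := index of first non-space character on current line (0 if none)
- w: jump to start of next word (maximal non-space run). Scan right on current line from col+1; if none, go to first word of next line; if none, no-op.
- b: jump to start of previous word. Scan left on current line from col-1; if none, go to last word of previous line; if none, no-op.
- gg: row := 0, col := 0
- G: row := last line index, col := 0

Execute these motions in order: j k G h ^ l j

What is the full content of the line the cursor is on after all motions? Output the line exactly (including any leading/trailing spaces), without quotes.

After 1 (j): row=1 col=0 char='_'
After 2 (k): row=0 col=0 char='s'
After 3 (G): row=5 col=0 char='w'
After 4 (h): row=5 col=0 char='w'
After 5 (^): row=5 col=0 char='w'
After 6 (l): row=5 col=1 char='i'
After 7 (j): row=5 col=1 char='i'

Answer: wind zero zero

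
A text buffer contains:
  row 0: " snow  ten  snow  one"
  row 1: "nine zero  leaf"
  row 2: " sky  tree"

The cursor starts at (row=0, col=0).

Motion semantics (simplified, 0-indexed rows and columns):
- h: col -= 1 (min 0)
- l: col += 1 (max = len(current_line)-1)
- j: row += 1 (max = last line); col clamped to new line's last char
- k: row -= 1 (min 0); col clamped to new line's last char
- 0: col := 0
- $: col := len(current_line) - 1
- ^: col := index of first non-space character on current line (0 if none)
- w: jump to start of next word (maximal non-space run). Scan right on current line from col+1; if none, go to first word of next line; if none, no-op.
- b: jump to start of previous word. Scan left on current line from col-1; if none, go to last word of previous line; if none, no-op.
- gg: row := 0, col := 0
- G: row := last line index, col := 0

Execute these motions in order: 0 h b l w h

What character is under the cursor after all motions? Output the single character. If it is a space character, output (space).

Answer: (space)

Derivation:
After 1 (0): row=0 col=0 char='_'
After 2 (h): row=0 col=0 char='_'
After 3 (b): row=0 col=0 char='_'
After 4 (l): row=0 col=1 char='s'
After 5 (w): row=0 col=7 char='t'
After 6 (h): row=0 col=6 char='_'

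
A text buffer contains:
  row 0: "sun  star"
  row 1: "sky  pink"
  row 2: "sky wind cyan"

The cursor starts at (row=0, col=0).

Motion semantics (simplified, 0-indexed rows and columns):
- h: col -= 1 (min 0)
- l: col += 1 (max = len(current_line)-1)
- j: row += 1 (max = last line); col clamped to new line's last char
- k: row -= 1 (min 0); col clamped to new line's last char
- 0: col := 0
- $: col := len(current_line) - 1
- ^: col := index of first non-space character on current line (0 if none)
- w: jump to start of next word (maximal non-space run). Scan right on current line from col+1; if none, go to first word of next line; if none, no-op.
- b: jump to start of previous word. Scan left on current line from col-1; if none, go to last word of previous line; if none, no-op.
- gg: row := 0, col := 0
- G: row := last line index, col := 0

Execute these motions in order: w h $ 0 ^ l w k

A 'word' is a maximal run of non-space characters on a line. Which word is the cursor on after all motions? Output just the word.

Answer: star

Derivation:
After 1 (w): row=0 col=5 char='s'
After 2 (h): row=0 col=4 char='_'
After 3 ($): row=0 col=8 char='r'
After 4 (0): row=0 col=0 char='s'
After 5 (^): row=0 col=0 char='s'
After 6 (l): row=0 col=1 char='u'
After 7 (w): row=0 col=5 char='s'
After 8 (k): row=0 col=5 char='s'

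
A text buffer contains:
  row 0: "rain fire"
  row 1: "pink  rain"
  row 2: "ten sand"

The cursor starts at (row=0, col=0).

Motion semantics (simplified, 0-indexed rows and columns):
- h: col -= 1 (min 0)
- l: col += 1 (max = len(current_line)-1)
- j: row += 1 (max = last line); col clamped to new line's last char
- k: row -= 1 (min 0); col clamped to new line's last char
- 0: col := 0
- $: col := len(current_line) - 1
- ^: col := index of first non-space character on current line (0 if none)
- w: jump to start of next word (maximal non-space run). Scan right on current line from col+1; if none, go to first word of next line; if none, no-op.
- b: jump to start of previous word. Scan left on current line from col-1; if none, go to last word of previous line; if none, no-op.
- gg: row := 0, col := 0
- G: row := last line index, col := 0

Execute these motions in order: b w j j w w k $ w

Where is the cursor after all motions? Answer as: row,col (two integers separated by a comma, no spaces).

After 1 (b): row=0 col=0 char='r'
After 2 (w): row=0 col=5 char='f'
After 3 (j): row=1 col=5 char='_'
After 4 (j): row=2 col=5 char='a'
After 5 (w): row=2 col=5 char='a'
After 6 (w): row=2 col=5 char='a'
After 7 (k): row=1 col=5 char='_'
After 8 ($): row=1 col=9 char='n'
After 9 (w): row=2 col=0 char='t'

Answer: 2,0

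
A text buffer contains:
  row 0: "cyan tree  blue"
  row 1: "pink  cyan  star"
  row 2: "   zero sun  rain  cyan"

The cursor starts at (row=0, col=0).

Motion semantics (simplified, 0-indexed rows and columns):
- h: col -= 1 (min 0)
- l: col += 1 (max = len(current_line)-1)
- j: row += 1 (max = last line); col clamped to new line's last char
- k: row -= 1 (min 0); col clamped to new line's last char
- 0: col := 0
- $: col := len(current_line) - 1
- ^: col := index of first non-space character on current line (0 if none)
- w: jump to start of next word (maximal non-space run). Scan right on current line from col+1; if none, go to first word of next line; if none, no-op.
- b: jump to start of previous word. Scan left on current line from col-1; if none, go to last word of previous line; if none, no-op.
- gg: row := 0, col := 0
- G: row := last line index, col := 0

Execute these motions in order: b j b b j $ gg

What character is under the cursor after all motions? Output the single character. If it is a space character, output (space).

Answer: c

Derivation:
After 1 (b): row=0 col=0 char='c'
After 2 (j): row=1 col=0 char='p'
After 3 (b): row=0 col=11 char='b'
After 4 (b): row=0 col=5 char='t'
After 5 (j): row=1 col=5 char='_'
After 6 ($): row=1 col=15 char='r'
After 7 (gg): row=0 col=0 char='c'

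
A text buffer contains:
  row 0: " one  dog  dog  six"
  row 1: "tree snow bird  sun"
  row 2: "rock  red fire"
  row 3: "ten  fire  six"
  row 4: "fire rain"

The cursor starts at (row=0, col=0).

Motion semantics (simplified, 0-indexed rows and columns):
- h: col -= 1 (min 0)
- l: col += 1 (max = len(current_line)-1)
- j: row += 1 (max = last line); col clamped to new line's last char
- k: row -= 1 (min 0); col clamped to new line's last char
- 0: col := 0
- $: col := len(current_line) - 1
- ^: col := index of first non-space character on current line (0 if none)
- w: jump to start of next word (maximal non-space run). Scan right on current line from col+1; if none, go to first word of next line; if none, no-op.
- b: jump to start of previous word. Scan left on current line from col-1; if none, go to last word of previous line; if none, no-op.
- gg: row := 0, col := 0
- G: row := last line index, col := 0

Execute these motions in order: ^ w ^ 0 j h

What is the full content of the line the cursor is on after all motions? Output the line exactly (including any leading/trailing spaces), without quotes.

After 1 (^): row=0 col=1 char='o'
After 2 (w): row=0 col=6 char='d'
After 3 (^): row=0 col=1 char='o'
After 4 (0): row=0 col=0 char='_'
After 5 (j): row=1 col=0 char='t'
After 6 (h): row=1 col=0 char='t'

Answer: tree snow bird  sun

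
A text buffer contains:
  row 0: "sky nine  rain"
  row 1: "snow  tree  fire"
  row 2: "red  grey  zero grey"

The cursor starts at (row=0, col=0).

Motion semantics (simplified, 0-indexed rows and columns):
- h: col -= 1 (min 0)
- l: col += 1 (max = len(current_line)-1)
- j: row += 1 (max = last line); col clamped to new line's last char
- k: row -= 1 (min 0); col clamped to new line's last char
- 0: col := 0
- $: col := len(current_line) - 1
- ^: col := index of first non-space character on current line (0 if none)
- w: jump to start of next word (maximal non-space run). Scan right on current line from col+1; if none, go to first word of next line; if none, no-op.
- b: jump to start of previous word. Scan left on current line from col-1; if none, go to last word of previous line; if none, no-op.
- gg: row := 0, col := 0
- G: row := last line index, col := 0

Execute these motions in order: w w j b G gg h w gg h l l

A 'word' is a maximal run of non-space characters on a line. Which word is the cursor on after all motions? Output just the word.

Answer: sky

Derivation:
After 1 (w): row=0 col=4 char='n'
After 2 (w): row=0 col=10 char='r'
After 3 (j): row=1 col=10 char='_'
After 4 (b): row=1 col=6 char='t'
After 5 (G): row=2 col=0 char='r'
After 6 (gg): row=0 col=0 char='s'
After 7 (h): row=0 col=0 char='s'
After 8 (w): row=0 col=4 char='n'
After 9 (gg): row=0 col=0 char='s'
After 10 (h): row=0 col=0 char='s'
After 11 (l): row=0 col=1 char='k'
After 12 (l): row=0 col=2 char='y'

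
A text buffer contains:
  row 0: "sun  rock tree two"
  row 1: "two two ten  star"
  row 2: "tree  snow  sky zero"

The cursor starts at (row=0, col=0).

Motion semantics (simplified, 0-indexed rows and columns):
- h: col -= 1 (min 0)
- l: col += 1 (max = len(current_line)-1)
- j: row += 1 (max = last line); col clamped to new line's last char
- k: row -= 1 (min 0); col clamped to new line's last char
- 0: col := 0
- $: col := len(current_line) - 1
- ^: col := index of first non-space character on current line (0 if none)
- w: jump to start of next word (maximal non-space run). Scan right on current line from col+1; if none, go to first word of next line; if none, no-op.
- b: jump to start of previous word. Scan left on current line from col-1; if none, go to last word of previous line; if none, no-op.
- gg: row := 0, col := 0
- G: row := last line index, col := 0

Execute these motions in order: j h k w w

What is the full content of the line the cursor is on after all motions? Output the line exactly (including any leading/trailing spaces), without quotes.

Answer: sun  rock tree two

Derivation:
After 1 (j): row=1 col=0 char='t'
After 2 (h): row=1 col=0 char='t'
After 3 (k): row=0 col=0 char='s'
After 4 (w): row=0 col=5 char='r'
After 5 (w): row=0 col=10 char='t'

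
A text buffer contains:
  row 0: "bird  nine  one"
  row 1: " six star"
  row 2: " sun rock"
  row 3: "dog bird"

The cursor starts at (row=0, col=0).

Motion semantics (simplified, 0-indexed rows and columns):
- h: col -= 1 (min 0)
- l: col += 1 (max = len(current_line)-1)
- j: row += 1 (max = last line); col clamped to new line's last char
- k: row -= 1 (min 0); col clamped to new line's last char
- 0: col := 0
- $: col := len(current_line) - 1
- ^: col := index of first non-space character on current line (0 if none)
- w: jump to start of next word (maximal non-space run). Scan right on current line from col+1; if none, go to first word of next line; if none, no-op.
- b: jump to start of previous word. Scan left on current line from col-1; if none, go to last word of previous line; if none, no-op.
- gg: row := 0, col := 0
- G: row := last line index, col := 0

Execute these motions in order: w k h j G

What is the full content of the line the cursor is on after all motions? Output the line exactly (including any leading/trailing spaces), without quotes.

Answer: dog bird

Derivation:
After 1 (w): row=0 col=6 char='n'
After 2 (k): row=0 col=6 char='n'
After 3 (h): row=0 col=5 char='_'
After 4 (j): row=1 col=5 char='s'
After 5 (G): row=3 col=0 char='d'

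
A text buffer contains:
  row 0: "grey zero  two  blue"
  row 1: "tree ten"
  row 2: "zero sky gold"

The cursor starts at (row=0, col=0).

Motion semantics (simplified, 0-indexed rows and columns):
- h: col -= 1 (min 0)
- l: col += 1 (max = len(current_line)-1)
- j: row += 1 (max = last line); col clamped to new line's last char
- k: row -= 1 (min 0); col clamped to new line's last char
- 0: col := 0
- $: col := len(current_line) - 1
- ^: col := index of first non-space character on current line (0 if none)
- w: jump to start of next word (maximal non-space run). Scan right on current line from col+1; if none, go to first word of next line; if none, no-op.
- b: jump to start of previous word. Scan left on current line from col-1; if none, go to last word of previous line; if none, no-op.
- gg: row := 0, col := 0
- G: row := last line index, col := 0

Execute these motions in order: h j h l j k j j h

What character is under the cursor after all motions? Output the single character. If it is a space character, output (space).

Answer: z

Derivation:
After 1 (h): row=0 col=0 char='g'
After 2 (j): row=1 col=0 char='t'
After 3 (h): row=1 col=0 char='t'
After 4 (l): row=1 col=1 char='r'
After 5 (j): row=2 col=1 char='e'
After 6 (k): row=1 col=1 char='r'
After 7 (j): row=2 col=1 char='e'
After 8 (j): row=2 col=1 char='e'
After 9 (h): row=2 col=0 char='z'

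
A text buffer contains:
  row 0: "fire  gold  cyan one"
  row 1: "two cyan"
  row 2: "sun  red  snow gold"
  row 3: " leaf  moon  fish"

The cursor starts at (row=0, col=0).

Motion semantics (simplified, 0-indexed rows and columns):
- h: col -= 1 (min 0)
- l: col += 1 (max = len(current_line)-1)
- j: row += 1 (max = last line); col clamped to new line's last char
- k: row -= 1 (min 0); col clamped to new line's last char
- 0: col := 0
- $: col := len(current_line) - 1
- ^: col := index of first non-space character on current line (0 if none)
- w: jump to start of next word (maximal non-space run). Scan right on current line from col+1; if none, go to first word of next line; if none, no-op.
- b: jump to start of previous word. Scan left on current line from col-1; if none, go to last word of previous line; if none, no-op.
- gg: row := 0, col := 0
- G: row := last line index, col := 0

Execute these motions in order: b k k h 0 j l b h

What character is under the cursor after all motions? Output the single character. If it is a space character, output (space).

Answer: t

Derivation:
After 1 (b): row=0 col=0 char='f'
After 2 (k): row=0 col=0 char='f'
After 3 (k): row=0 col=0 char='f'
After 4 (h): row=0 col=0 char='f'
After 5 (0): row=0 col=0 char='f'
After 6 (j): row=1 col=0 char='t'
After 7 (l): row=1 col=1 char='w'
After 8 (b): row=1 col=0 char='t'
After 9 (h): row=1 col=0 char='t'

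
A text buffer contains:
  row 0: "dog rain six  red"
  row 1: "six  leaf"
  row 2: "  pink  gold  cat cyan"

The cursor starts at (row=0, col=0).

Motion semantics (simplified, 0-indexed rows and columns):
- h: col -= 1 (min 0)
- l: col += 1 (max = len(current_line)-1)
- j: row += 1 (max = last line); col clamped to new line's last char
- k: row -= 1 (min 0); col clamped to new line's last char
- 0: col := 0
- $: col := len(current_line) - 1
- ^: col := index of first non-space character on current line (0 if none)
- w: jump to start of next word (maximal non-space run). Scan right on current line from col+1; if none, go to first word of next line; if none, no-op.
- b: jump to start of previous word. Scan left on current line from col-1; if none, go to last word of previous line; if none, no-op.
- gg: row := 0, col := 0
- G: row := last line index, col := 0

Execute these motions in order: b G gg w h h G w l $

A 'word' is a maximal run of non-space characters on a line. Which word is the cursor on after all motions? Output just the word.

After 1 (b): row=0 col=0 char='d'
After 2 (G): row=2 col=0 char='_'
After 3 (gg): row=0 col=0 char='d'
After 4 (w): row=0 col=4 char='r'
After 5 (h): row=0 col=3 char='_'
After 6 (h): row=0 col=2 char='g'
After 7 (G): row=2 col=0 char='_'
After 8 (w): row=2 col=2 char='p'
After 9 (l): row=2 col=3 char='i'
After 10 ($): row=2 col=21 char='n'

Answer: cyan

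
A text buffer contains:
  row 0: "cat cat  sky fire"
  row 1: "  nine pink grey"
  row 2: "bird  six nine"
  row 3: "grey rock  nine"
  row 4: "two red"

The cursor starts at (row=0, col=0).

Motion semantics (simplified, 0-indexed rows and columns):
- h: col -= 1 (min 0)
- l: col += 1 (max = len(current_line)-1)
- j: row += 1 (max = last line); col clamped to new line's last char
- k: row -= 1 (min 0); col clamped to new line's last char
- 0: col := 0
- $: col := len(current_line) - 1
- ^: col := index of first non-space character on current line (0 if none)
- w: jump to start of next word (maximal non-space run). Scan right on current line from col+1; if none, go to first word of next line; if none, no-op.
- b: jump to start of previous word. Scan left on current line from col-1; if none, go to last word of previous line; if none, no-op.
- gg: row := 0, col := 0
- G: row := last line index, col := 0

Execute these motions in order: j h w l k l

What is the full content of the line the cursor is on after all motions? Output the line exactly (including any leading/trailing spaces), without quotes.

After 1 (j): row=1 col=0 char='_'
After 2 (h): row=1 col=0 char='_'
After 3 (w): row=1 col=2 char='n'
After 4 (l): row=1 col=3 char='i'
After 5 (k): row=0 col=3 char='_'
After 6 (l): row=0 col=4 char='c'

Answer: cat cat  sky fire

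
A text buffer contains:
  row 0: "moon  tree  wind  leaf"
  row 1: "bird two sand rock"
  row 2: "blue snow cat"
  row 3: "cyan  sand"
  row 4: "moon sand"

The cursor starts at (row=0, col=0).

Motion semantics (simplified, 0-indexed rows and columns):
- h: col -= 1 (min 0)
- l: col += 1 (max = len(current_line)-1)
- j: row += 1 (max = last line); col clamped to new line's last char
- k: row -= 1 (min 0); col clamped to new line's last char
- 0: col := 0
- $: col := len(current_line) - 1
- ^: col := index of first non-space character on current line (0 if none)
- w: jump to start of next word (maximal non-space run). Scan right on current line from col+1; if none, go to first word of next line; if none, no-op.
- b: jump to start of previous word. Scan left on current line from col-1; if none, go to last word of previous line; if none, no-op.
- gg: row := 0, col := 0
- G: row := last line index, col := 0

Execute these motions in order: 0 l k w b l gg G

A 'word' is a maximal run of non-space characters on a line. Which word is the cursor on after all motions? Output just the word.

Answer: moon

Derivation:
After 1 (0): row=0 col=0 char='m'
After 2 (l): row=0 col=1 char='o'
After 3 (k): row=0 col=1 char='o'
After 4 (w): row=0 col=6 char='t'
After 5 (b): row=0 col=0 char='m'
After 6 (l): row=0 col=1 char='o'
After 7 (gg): row=0 col=0 char='m'
After 8 (G): row=4 col=0 char='m'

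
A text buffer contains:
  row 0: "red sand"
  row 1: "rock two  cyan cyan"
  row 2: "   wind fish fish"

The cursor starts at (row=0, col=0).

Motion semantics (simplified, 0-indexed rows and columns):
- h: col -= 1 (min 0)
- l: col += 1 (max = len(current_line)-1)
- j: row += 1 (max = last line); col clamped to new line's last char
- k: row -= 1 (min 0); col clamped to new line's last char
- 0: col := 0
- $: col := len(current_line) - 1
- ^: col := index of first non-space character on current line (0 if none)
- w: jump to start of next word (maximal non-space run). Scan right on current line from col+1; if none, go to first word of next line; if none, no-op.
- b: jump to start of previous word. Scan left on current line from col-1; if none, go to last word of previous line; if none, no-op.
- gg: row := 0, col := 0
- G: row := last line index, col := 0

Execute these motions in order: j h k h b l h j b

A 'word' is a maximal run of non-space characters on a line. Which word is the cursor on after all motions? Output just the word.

Answer: sand

Derivation:
After 1 (j): row=1 col=0 char='r'
After 2 (h): row=1 col=0 char='r'
After 3 (k): row=0 col=0 char='r'
After 4 (h): row=0 col=0 char='r'
After 5 (b): row=0 col=0 char='r'
After 6 (l): row=0 col=1 char='e'
After 7 (h): row=0 col=0 char='r'
After 8 (j): row=1 col=0 char='r'
After 9 (b): row=0 col=4 char='s'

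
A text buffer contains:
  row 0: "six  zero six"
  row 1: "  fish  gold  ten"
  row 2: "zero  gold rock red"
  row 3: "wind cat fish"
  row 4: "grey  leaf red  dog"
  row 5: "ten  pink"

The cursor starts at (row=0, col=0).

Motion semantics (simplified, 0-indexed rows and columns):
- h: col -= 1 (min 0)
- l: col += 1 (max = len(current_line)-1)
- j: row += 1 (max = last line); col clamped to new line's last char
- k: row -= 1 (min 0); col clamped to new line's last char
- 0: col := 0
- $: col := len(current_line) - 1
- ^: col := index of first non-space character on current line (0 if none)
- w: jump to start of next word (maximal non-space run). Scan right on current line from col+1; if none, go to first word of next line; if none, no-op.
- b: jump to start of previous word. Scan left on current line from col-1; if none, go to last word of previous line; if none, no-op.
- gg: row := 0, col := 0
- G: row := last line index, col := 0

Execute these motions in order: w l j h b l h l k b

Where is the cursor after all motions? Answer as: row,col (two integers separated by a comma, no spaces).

After 1 (w): row=0 col=5 char='z'
After 2 (l): row=0 col=6 char='e'
After 3 (j): row=1 col=6 char='_'
After 4 (h): row=1 col=5 char='h'
After 5 (b): row=1 col=2 char='f'
After 6 (l): row=1 col=3 char='i'
After 7 (h): row=1 col=2 char='f'
After 8 (l): row=1 col=3 char='i'
After 9 (k): row=0 col=3 char='_'
After 10 (b): row=0 col=0 char='s'

Answer: 0,0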